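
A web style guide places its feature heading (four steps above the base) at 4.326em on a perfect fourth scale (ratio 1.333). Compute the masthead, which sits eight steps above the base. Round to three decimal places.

4.326 × 1.333⁴ = 4.326 × 3.15733 ≈ 13.659

13.659em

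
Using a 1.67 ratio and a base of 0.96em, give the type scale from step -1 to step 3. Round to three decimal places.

Step -1: 0.96 ÷ 1.67 = 0.575
Step 0: 0.96em
Step 1: 0.96 × 1.67 = 1.603
Step 2: 0.96 × 1.67² = 2.677
Step 3: 0.96 × 1.67³ = 4.471

0.575em, 0.960em, 1.603em, 2.677em, 4.471em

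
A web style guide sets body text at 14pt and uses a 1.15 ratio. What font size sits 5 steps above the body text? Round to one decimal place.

28.2pt

Every step multiplies by the scale ratio.
14.0 × 1.15⁵ = 14.0 × 2.01136 ≈ 28.16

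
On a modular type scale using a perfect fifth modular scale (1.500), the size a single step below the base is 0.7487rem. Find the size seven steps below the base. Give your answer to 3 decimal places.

Moving from step -1 to step -7 is 6 steps down, so divide by r⁶.
0.7487 ÷ 1.500⁶ = 0.7487 ÷ 11.39062 ≈ 0.066

0.066rem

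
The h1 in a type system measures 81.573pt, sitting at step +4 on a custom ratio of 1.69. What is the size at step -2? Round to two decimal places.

3.50pt

81.573 ÷ 1.69⁶ = 81.573 ÷ 23.29809 ≈ 3.501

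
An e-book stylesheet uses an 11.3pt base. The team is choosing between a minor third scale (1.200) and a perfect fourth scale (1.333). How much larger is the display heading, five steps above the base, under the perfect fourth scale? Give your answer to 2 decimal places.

Minor third: 11.3 × 1.200⁵ = 28.1180pt
Perfect fourth: 11.3 × 1.333⁵ = 47.5586pt
Difference: 47.5586 − 28.1180 = 19.4406pt

19.44pt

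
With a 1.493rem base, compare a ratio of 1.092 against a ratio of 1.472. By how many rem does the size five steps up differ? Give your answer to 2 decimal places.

8.00rem

At 1.092: 1.493 × 1.092⁵ = 2.3183rem
At 1.472: 1.493 × 1.472⁵ = 10.3181rem
Difference: 10.3181 − 2.3183 = 7.9998rem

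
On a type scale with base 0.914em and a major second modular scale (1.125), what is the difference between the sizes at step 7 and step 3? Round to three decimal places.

0.783em

Step 3: 0.914 × 1.125³ = 1.30138em
Step 7: 0.914 × 1.125⁷ = 2.08456em
Difference: 2.08456 − 1.30138 = 0.78318em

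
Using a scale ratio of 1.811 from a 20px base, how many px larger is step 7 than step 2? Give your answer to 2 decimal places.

1212.19px

Step 2: 20.0 × 1.811² = 65.5944px
Step 7: 20.0 × 1.811⁷ = 1277.7890px
Difference: 1277.7890 − 65.5944 = 1212.1946px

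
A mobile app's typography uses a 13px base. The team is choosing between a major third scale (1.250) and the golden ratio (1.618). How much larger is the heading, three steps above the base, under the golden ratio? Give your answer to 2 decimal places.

29.67px

Major third: 13.0 × 1.250³ = 25.3906px
Golden ratio: 13.0 × 1.618³ = 55.0654px
Difference: 55.0654 − 25.3906 = 29.6748px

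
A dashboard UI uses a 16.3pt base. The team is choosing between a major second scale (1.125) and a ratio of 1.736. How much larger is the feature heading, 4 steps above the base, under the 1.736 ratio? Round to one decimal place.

Major second: 16.3 × 1.125⁴ = 26.109pt
At 1.736: 16.3 × 1.736⁴ = 148.043pt
Difference: 148.043 − 26.109 = 121.934pt

121.9pt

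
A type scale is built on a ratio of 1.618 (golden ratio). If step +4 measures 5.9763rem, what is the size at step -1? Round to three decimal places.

Moving from step +4 to step -1 is 5 steps down, so divide by r⁵.
5.9763 ÷ 1.618⁵ = 5.9763 ÷ 11.08901 ≈ 0.539

0.539rem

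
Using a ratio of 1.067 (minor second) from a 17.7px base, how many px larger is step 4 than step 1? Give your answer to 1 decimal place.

4.1px

Step 1: 17.7 × 1.067 = 18.886px
Step 4: 17.7 × 1.067⁴ = 22.942px
Difference: 22.942 − 18.886 = 4.056px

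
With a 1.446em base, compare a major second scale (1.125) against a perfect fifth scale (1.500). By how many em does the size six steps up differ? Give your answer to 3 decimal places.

13.539em

Major second: 1.446 × 1.125⁶ = 2.93146em
Perfect fifth: 1.446 × 1.500⁶ = 16.47084em
Difference: 16.47084 − 2.93146 = 13.53938em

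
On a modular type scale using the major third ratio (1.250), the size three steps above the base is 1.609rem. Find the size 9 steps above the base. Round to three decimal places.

1.609 × 1.250⁶ = 1.609 × 3.81470 ≈ 6.138

6.138rem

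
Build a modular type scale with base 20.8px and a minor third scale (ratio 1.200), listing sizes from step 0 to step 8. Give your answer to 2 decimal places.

20.80px, 24.96px, 29.95px, 35.94px, 43.13px, 51.76px, 62.11px, 74.53px, 89.44px

Step 0: 20.8px
Step 1: 20.8 × 1.200 = 24.96
Step 2: 20.8 × 1.200² = 29.95
Step 3: 20.8 × 1.200³ = 35.94
Step 4: 20.8 × 1.200⁴ = 43.13
Step 5: 20.8 × 1.200⁵ = 51.76
Step 6: 20.8 × 1.200⁶ = 62.11
Step 7: 20.8 × 1.200⁷ = 74.53
Step 8: 20.8 × 1.200⁸ = 89.44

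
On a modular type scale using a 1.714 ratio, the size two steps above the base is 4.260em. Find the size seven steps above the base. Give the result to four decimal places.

The gap is 7 − (2) = 5 steps, so the factor is 1.714^5.
4.260 × 1.714⁵ = 4.260 × 14.79293 ≈ 63.0179

63.0179em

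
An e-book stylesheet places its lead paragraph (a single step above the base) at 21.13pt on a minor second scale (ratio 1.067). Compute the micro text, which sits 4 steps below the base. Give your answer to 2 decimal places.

The gap is -4 − (1) = -5 steps, so the factor is 1.067^-5.
21.13 ÷ 1.067⁵ = 21.13 ÷ 1.38300 ≈ 15.278

15.28pt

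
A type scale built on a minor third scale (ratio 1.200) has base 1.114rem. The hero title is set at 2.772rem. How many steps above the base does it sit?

5

1.200ⁿ = 2.772 / 1.114 = 2.4883
n = ln(2.4883) / ln(1.200) = 0.9116 / 0.1823 ≈ 5.00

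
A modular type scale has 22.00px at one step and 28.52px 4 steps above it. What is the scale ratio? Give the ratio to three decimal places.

1.067

r⁴ = 28.52 / 22.00, so r = (28.52/22.00)^(1/4).
r = 1.2964^(1/4) ≈ 1.0670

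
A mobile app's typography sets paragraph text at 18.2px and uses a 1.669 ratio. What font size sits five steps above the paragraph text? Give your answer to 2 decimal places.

235.70px

Every step multiplies by the scale ratio.
18.2 × 1.669⁵ = 18.2 × 12.95036 ≈ 235.70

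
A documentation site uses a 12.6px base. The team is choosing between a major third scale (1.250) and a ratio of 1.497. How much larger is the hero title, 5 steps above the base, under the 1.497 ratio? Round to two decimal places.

Major third: 12.6 × 1.250⁵ = 38.4521px
At 1.497: 12.6 × 1.497⁵ = 94.7283px
Difference: 94.7283 − 38.4521 = 56.2762px

56.28px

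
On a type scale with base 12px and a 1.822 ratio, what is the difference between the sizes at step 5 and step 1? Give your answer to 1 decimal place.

219.1px

Step 1: 12.0 × 1.822 = 21.864px
Step 5: 12.0 × 1.822⁵ = 240.948px
Difference: 240.948 − 21.864 = 219.084px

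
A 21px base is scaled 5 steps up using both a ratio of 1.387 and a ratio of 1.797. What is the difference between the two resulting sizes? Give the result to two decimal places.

At 1.387: 21.0 × 1.387⁵ = 107.7957px
At 1.797: 21.0 × 1.797⁵ = 393.5135px
Difference: 393.5135 − 107.7957 = 285.7178px

285.72px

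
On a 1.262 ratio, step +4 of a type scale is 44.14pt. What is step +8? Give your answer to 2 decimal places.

44.14 × 1.262⁴ = 44.14 × 2.53651 ≈ 111.962

111.96pt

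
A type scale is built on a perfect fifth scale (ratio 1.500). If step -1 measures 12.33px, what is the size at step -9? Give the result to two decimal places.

0.48px

12.33 ÷ 1.500⁸ = 12.33 ÷ 25.62891 ≈ 0.481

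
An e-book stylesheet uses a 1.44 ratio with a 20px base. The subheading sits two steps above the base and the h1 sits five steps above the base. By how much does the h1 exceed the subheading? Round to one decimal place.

Step 2: 20.0 × 1.44² = 41.472px
Step 5: 20.0 × 1.44⁵ = 123.835px
Difference: 123.835 − 41.472 = 82.363px

82.4px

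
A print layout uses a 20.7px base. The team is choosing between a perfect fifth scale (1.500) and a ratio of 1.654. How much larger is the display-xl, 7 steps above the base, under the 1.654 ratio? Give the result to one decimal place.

347.3px

Perfect fifth: 20.7 × 1.500⁷ = 353.679px
At 1.654: 20.7 × 1.654⁷ = 701.001px
Difference: 701.001 − 353.679 = 347.322px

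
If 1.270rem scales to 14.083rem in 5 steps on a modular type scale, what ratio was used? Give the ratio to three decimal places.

r⁵ = 14.083 / 1.270, so r = (14.083/1.270)^(1/5).
r = 11.0890^(1/5) ≈ 1.6180

1.618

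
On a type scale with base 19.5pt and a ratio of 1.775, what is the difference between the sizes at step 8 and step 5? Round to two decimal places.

1577.84pt

Step 5: 19.5 × 1.775⁵ = 343.5788pt
Step 8: 19.5 × 1.775⁸ = 1921.4163pt
Difference: 1921.4163 − 343.5788 = 1577.8375pt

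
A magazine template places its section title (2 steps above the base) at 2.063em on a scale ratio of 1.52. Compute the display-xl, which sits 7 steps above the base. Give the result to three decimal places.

16.739em

Moving from step +2 to step +7 is 5 steps up, so multiply by r⁵.
2.063 × 1.52⁵ = 2.063 × 8.11368 ≈ 16.739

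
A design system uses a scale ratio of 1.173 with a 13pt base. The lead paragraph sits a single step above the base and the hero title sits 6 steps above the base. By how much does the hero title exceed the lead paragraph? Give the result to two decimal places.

Step 1: 13.0 × 1.173 = 15.2490pt
Step 6: 13.0 × 1.173⁶ = 33.8635pt
Difference: 33.8635 − 15.2490 = 18.6145pt

18.61pt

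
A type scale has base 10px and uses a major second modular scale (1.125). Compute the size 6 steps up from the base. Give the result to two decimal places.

20.27px

A modular type scale is a geometric sequence: sizeₙ = base × rⁿ.
10.0 × 1.125⁶ = 10.0 × 2.02729 ≈ 20.27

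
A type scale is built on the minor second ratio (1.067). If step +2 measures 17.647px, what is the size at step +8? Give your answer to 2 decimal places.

26.04px

17.647 × 1.067⁶ = 17.647 × 1.47566 ≈ 26.041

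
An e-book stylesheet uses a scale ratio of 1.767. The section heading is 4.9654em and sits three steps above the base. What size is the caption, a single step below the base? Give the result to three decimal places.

Moving from step +3 to step -1 is 4 steps down, so divide by r⁴.
4.9654 ÷ 1.767⁴ = 4.9654 ÷ 9.74869 ≈ 0.509

0.509em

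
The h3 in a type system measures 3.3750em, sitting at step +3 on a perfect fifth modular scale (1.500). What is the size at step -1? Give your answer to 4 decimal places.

0.6667em

The gap is -1 − (3) = -4 steps, so the factor is 1.500^-4.
3.3750 ÷ 1.500⁴ = 3.3750 ÷ 5.06250 ≈ 0.6667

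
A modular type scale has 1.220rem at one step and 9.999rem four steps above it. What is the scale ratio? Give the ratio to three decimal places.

r⁴ = 9.999 / 1.220, so r = (9.999/1.220)^(1/4).
r = 8.1959^(1/4) ≈ 1.6920

1.692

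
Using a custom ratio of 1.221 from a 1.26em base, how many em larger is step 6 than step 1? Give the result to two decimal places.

2.64em

Step 1: 1.26 × 1.221 = 1.5385em
Step 6: 1.26 × 1.221⁶ = 4.1751em
Difference: 4.1751 − 1.5385 = 2.6366em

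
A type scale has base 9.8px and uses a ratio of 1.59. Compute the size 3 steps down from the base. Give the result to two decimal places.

9.8 ÷ 1.59³ = 9.8 ÷ 4.01968 ≈ 2.44

2.44px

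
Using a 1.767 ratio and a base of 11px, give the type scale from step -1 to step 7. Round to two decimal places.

Step -1: 11.0 ÷ 1.767 = 6.23
Step 0: 11px
Step 1: 11.0 × 1.767 = 19.44
Step 2: 11.0 × 1.767² = 34.35
Step 3: 11.0 × 1.767³ = 60.69
Step 4: 11.0 × 1.767⁴ = 107.24
Step 5: 11.0 × 1.767⁵ = 189.49
Step 6: 11.0 × 1.767⁶ = 334.82
Step 7: 11.0 × 1.767⁷ = 591.63

6.23px, 11.00px, 19.44px, 34.35px, 60.69px, 107.24px, 189.49px, 334.82px, 591.63px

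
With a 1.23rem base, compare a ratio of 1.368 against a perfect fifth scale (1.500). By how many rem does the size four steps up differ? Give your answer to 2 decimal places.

At 1.368: 1.23 × 1.368⁴ = 4.3077rem
Perfect fifth: 1.23 × 1.500⁴ = 6.2269rem
Difference: 6.2269 − 4.3077 = 1.9192rem

1.92rem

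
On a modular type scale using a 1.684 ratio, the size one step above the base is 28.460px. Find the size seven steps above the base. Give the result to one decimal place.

649.1px

Moving from step +1 to step +7 is 6 steps up, so multiply by r⁶.
28.460 × 1.684⁶ = 28.460 × 22.80618 ≈ 649.064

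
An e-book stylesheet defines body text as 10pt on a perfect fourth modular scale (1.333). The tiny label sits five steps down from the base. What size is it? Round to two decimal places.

10.0 ÷ 1.333⁵ = 10.0 ÷ 4.20873 ≈ 2.38

2.38pt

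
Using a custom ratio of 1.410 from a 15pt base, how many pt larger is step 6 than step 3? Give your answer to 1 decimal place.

Step 3: 15.0 × 1.410³ = 42.048pt
Step 6: 15.0 × 1.410⁶ = 117.871pt
Difference: 117.871 − 42.048 = 75.823pt

75.8pt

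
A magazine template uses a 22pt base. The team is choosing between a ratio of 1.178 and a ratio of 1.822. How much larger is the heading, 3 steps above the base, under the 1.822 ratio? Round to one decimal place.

97.1pt

At 1.178: 22.0 × 1.178³ = 35.963pt
At 1.822: 22.0 × 1.822³ = 133.066pt
Difference: 133.066 − 35.963 = 97.103pt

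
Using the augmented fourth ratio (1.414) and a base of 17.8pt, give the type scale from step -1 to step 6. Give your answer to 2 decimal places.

12.59pt, 17.80pt, 25.17pt, 35.59pt, 50.32pt, 71.16pt, 100.62pt, 142.27pt

Step -1: 17.8 ÷ 1.414 = 12.59
Step 0: 17.8pt
Step 1: 17.8 × 1.414 = 25.17
Step 2: 17.8 × 1.414² = 35.59
Step 3: 17.8 × 1.414³ = 50.32
Step 4: 17.8 × 1.414⁴ = 71.16
Step 5: 17.8 × 1.414⁵ = 100.62
Step 6: 17.8 × 1.414⁶ = 142.27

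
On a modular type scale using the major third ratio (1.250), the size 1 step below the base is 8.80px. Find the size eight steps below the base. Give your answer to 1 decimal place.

The gap is -8 − (-1) = -7 steps, so the factor is 1.250^-7.
8.80 ÷ 1.250⁷ = 8.80 ÷ 4.76837 ≈ 1.845

1.8px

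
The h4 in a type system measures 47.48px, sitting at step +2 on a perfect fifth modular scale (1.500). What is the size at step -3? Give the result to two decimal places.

47.48 ÷ 1.500⁵ = 47.48 ÷ 7.59375 ≈ 6.253

6.25px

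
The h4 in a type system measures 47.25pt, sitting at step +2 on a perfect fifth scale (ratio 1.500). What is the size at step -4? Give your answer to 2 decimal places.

4.15pt

Moving from step +2 to step -4 is 6 steps down, so divide by r⁶.
47.25 ÷ 1.500⁶ = 47.25 ÷ 11.39062 ≈ 4.148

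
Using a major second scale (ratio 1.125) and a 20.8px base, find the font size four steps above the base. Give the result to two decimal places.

33.32px

A modular type scale is a geometric sequence: sizeₙ = base × rⁿ.
20.8 × 1.125⁴ = 20.8 × 1.60181 ≈ 33.32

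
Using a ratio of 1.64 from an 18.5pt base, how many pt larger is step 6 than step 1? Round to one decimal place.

Step 1: 18.5 × 1.64 = 30.340pt
Step 6: 18.5 × 1.64⁶ = 359.944pt
Difference: 359.944 − 30.340 = 329.604pt

329.6pt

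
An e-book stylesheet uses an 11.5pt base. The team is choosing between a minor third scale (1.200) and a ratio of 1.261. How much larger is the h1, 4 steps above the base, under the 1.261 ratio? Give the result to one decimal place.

Minor third: 11.5 × 1.200⁴ = 23.846pt
At 1.261: 11.5 × 1.261⁴ = 29.078pt
Difference: 29.078 − 23.846 = 5.232pt

5.2pt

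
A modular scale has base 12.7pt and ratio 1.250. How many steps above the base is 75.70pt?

8

1.250ⁿ = 75.70 / 12.7 = 5.9606
n = ln(5.9606) / ln(1.250) = 1.7852 / 0.2231 ≈ 8.00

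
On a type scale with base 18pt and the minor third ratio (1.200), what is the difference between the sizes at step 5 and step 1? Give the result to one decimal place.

23.2pt

Step 1: 18.0 × 1.200 = 21.600pt
Step 5: 18.0 × 1.200⁵ = 44.790pt
Difference: 44.790 − 21.600 = 23.190pt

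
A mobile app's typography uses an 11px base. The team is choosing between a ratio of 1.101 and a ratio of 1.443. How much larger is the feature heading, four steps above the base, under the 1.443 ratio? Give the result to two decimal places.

At 1.101: 11.0 × 1.101⁴ = 16.1637px
At 1.443: 11.0 × 1.443⁴ = 47.6934px
Difference: 47.6934 − 16.1637 = 31.5297px

31.53px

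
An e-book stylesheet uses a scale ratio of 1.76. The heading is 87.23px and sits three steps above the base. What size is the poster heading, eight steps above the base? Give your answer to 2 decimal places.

Moving from step +3 to step +8 is 5 steps up, so multiply by r⁵.
87.23 × 1.76⁵ = 87.23 × 16.88742 ≈ 1473.090

1473.09px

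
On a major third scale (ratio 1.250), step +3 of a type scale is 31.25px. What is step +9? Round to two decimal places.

The gap is 9 − (3) = 6 steps, so the factor is 1.250^6.
31.25 × 1.250⁶ = 31.25 × 3.81470 ≈ 119.209

119.21px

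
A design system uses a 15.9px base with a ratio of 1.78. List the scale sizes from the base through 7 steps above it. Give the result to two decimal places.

15.90px, 28.30px, 50.38px, 89.67px, 159.62px, 284.12px, 505.73px, 900.20px

Step 0: 15.9px
Step 1: 15.9 × 1.78 = 28.30
Step 2: 15.9 × 1.78² = 50.38
Step 3: 15.9 × 1.78³ = 89.67
Step 4: 15.9 × 1.78⁴ = 159.62
Step 5: 15.9 × 1.78⁵ = 284.12
Step 6: 15.9 × 1.78⁶ = 505.73
Step 7: 15.9 × 1.78⁷ = 900.20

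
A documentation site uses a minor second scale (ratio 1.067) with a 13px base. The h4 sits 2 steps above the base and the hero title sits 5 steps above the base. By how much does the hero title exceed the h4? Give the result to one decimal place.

3.2px

Step 2: 13.0 × 1.067² = 14.800px
Step 5: 13.0 × 1.067⁵ = 17.979px
Difference: 17.979 − 14.800 = 3.179px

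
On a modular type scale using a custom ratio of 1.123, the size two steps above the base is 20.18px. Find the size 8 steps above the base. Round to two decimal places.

40.48px

20.18 × 1.123⁶ = 20.18 × 2.00576 ≈ 40.476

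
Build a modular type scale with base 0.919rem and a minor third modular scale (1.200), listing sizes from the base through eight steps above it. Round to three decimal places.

Step 0: 0.919rem
Step 1: 0.919 × 1.200 = 1.103
Step 2: 0.919 × 1.200² = 1.323
Step 3: 0.919 × 1.200³ = 1.588
Step 4: 0.919 × 1.200⁴ = 1.906
Step 5: 0.919 × 1.200⁵ = 2.287
Step 6: 0.919 × 1.200⁶ = 2.744
Step 7: 0.919 × 1.200⁷ = 3.293
Step 8: 0.919 × 1.200⁸ = 3.952

0.919rem, 1.103rem, 1.323rem, 1.588rem, 1.906rem, 2.287rem, 2.744rem, 3.293rem, 3.952rem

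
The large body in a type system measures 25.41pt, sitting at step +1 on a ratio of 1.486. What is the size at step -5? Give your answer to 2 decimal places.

2.36pt

25.41 ÷ 1.486⁶ = 25.41 ÷ 10.76745 ≈ 2.360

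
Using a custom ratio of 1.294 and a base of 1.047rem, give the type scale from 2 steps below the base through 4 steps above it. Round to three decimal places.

Step -2: 1.047 ÷ 1.294² = 0.625
Step -1: 1.047 ÷ 1.294 = 0.809
Step 0: 1.047rem
Step 1: 1.047 × 1.294 = 1.355
Step 2: 1.047 × 1.294² = 1.753
Step 3: 1.047 × 1.294³ = 2.269
Step 4: 1.047 × 1.294⁴ = 2.936

0.625rem, 0.809rem, 1.047rem, 1.355rem, 1.753rem, 2.269rem, 2.936rem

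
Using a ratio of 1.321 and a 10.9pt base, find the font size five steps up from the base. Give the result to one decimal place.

43.8pt

Each step on a modular scale multiplies by the ratio, so the size n steps from the base is base × ratioⁿ.
10.9 × 1.321⁵ = 10.9 × 4.02267 ≈ 43.85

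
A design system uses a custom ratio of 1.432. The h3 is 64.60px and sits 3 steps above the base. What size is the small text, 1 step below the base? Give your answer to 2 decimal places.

The gap is -1 − (3) = -4 steps, so the factor is 1.432^-4.
64.60 ÷ 1.432⁴ = 64.60 ÷ 4.20506 ≈ 15.362

15.36px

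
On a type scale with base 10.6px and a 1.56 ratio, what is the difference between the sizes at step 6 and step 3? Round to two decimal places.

Step 3: 10.6 × 1.56³ = 40.2420px
Step 6: 10.6 × 1.56⁶ = 152.7754px
Difference: 152.7754 − 40.2420 = 112.5334px

112.53px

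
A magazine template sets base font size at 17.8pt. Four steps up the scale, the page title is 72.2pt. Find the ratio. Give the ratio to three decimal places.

1.419

r⁴ = 72.2 / 17.8, so r = (72.2/17.8)^(1/4).
r = 4.0562^(1/4) ≈ 1.4192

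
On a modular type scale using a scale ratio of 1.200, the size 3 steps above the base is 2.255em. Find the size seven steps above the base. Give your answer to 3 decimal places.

4.676em

2.255 × 1.200⁴ = 2.255 × 2.07360 ≈ 4.676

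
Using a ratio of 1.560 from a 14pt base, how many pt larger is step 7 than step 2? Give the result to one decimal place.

Step 2: 14.0 × 1.560² = 34.070pt
Step 7: 14.0 × 1.560⁷ = 314.775pt
Difference: 314.775 − 34.070 = 280.705pt

280.7pt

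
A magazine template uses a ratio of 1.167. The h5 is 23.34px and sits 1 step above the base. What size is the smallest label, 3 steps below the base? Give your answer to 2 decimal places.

23.34 ÷ 1.167⁴ = 23.34 ÷ 1.85474 ≈ 12.584

12.58px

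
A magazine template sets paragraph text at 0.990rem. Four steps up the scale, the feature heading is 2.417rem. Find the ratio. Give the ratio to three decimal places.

1.250

r⁴ = 2.417 / 0.990, so r = (2.417/0.990)^(1/4).
r = 2.4414^(1/4) ≈ 1.2500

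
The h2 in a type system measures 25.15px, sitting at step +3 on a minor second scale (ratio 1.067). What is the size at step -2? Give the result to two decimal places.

18.19px

The gap is -2 − (3) = -5 steps, so the factor is 1.067^-5.
25.15 ÷ 1.067⁵ = 25.15 ÷ 1.38300 ≈ 18.185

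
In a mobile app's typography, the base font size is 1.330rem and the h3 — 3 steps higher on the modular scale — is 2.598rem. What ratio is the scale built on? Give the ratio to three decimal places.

1.250

r³ = 2.598 / 1.330, so r = (2.598/1.330)^(1/3).
r = 1.9534^(1/3) ≈ 1.2501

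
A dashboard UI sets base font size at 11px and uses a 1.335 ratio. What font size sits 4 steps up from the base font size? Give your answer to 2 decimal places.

Every step multiplies by the scale ratio.
11.0 × 1.335⁴ = 11.0 × 3.17633 ≈ 34.94

34.94px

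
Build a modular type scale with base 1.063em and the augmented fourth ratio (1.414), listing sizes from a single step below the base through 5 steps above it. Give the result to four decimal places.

Step -1: 1.063 ÷ 1.414 = 0.7518
Step 0: 1.063em
Step 1: 1.063 × 1.414 = 1.5031
Step 2: 1.063 × 1.414² = 2.1254
Step 3: 1.063 × 1.414³ = 3.0053
Step 4: 1.063 × 1.414⁴ = 4.2494
Step 5: 1.063 × 1.414⁵ = 6.0087

0.7518em, 1.0630em, 1.5031em, 2.1254em, 3.0053em, 4.2494em, 6.0087em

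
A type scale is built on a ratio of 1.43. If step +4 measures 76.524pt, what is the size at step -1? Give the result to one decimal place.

12.8pt

76.524 ÷ 1.43⁵ = 76.524 ÷ 5.97971 ≈ 12.797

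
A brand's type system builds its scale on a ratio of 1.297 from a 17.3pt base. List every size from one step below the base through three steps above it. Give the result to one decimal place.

Step -1: 17.3 ÷ 1.297 = 13.3
Step 0: 17.3pt
Step 1: 17.3 × 1.297 = 22.4
Step 2: 17.3 × 1.297² = 29.1
Step 3: 17.3 × 1.297³ = 37.7

13.3pt, 17.3pt, 22.4pt, 29.1pt, 37.7pt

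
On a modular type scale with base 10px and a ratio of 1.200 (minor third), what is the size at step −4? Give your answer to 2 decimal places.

4.82px

Every step multiplies by the scale ratio.
10.0 ÷ 1.200⁴ = 10.0 ÷ 2.07360 ≈ 4.82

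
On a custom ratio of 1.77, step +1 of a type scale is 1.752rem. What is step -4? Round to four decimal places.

0.1008rem

Moving from step +1 to step -4 is 5 steps down, so divide by r⁵.
1.752 ÷ 1.77⁵ = 1.752 ÷ 17.37266 ≈ 0.1008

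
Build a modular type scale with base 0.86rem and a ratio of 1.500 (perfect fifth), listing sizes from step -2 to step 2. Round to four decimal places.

0.3822rem, 0.5733rem, 0.8600rem, 1.2900rem, 1.9350rem

Step -2: 0.86 ÷ 1.500² = 0.3822
Step -1: 0.86 ÷ 1.500 = 0.5733
Step 0: 0.86rem
Step 1: 0.86 × 1.500 = 1.2900
Step 2: 0.86 × 1.500² = 1.9350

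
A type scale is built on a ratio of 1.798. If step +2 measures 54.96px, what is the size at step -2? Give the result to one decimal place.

5.3px

The gap is -2 − (2) = -4 steps, so the factor is 1.798^-4.
54.96 ÷ 1.798⁴ = 54.96 ÷ 10.45102 ≈ 5.259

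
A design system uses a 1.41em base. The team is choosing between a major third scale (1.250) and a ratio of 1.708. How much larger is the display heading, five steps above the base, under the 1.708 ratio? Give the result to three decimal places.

16.193em

Major third: 1.41 × 1.250⁵ = 4.30298em
At 1.708: 1.41 × 1.708⁵ = 20.49550em
Difference: 20.49550 − 4.30298 = 16.19252em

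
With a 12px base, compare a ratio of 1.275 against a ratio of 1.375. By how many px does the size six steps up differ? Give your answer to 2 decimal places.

29.54px

At 1.275: 12.0 × 1.275⁶ = 51.5516px
At 1.375: 12.0 × 1.375⁶ = 81.0956px
Difference: 81.0956 − 51.5516 = 29.5440px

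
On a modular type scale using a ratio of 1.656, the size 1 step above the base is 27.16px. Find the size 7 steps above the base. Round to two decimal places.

560.13px

27.16 × 1.656⁶ = 27.16 × 20.62348 ≈ 560.134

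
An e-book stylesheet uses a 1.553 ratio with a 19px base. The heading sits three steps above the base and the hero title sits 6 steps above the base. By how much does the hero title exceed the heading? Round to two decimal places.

Step 3: 19.0 × 1.553³ = 71.1652px
Step 6: 19.0 × 1.553⁶ = 266.5522px
Difference: 266.5522 − 71.1652 = 195.3870px

195.39px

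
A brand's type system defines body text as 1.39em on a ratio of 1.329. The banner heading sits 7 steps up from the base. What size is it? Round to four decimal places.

10.1786em

1.39 × 1.329⁷ = 1.39 × 7.32276 ≈ 10.1786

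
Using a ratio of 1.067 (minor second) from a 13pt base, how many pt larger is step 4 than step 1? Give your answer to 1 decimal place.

3.0pt

Step 1: 13.0 × 1.067 = 13.871pt
Step 4: 13.0 × 1.067⁴ = 16.850pt
Difference: 16.850 − 13.871 = 2.979pt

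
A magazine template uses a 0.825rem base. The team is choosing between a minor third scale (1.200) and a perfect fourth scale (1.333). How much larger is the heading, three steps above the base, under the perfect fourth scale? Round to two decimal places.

0.53rem

Minor third: 0.825 × 1.200³ = 1.4256rem
Perfect fourth: 0.825 × 1.333³ = 1.9541rem
Difference: 1.9541 − 1.4256 = 0.5285rem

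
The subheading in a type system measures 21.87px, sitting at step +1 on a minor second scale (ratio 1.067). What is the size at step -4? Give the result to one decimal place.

15.8px

Moving from step +1 to step -4 is 5 steps down, so divide by r⁵.
21.87 ÷ 1.067⁵ = 21.87 ÷ 1.38300 ≈ 15.813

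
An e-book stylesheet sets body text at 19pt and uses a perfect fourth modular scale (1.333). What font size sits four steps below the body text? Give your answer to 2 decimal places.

A modular type scale is a geometric sequence: sizeₙ = base × rⁿ.
19.0 ÷ 1.333⁴ = 19.0 ÷ 3.15733 ≈ 6.02

6.02pt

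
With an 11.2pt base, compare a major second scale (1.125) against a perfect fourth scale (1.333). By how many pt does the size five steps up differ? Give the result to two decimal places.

26.95pt

Major second: 11.2 × 1.125⁵ = 20.1828pt
Perfect fourth: 11.2 × 1.333⁵ = 47.1377pt
Difference: 47.1377 − 20.1828 = 26.9549pt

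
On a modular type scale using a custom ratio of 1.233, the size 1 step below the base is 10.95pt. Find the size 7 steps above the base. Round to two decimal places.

10.95 × 1.233⁸ = 10.95 × 5.34201 ≈ 58.495

58.49pt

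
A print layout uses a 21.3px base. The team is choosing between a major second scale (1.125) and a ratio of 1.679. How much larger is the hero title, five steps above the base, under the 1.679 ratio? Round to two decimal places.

245.82px

Major second: 21.3 × 1.125⁵ = 38.3833px
At 1.679: 21.3 × 1.679⁵ = 284.2059px
Difference: 284.2059 − 38.3833 = 245.8226px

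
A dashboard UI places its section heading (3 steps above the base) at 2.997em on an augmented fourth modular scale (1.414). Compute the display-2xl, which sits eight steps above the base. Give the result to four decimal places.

2.997 × 1.414⁵ = 2.997 × 5.65258 ≈ 16.9408

16.9408em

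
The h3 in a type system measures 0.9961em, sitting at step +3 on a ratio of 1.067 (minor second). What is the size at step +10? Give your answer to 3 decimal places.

1.568em

0.9961 × 1.067⁷ = 0.9961 × 1.57453 ≈ 1.568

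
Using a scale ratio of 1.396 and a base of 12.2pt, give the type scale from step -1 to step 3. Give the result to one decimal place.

8.7pt, 12.2pt, 17.0pt, 23.8pt, 33.2pt

Step -1: 12.2 ÷ 1.396 = 8.7
Step 0: 12.2pt
Step 1: 12.2 × 1.396 = 17.0
Step 2: 12.2 × 1.396² = 23.8
Step 3: 12.2 × 1.396³ = 33.2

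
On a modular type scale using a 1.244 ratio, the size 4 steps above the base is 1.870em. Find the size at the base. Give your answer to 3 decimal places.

0.781em

The gap is 0 − (4) = -4 steps, so the factor is 1.244^-4.
1.870 ÷ 1.244⁴ = 1.870 ÷ 2.39487 ≈ 0.781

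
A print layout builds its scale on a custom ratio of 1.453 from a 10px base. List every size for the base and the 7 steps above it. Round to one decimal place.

Step 0: 10px
Step 1: 10.0 × 1.453 = 14.5
Step 2: 10.0 × 1.453² = 21.1
Step 3: 10.0 × 1.453³ = 30.7
Step 4: 10.0 × 1.453⁴ = 44.6
Step 5: 10.0 × 1.453⁵ = 64.8
Step 6: 10.0 × 1.453⁶ = 94.1
Step 7: 10.0 × 1.453⁷ = 136.7

10.0px, 14.5px, 21.1px, 30.7px, 44.6px, 64.8px, 94.1px, 136.7px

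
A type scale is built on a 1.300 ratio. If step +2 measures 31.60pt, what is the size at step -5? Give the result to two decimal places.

5.04pt

Moving from step +2 to step -5 is 7 steps down, so divide by r⁷.
31.60 ÷ 1.300⁷ = 31.60 ÷ 6.27485 ≈ 5.036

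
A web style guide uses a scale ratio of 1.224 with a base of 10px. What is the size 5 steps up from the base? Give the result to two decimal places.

27.47px

10.0 × 1.224⁵ = 10.0 × 2.74731 ≈ 27.47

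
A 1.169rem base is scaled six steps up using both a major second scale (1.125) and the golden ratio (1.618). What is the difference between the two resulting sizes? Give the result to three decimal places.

18.604rem

Major second: 1.169 × 1.125⁶ = 2.36990rem
Golden ratio: 1.169 × 1.618⁶ = 20.97421rem
Difference: 20.97421 − 2.36990 = 18.60431rem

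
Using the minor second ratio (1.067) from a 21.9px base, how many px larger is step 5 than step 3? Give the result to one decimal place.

Step 3: 21.9 × 1.067³ = 26.603px
Step 5: 21.9 × 1.067⁵ = 30.288px
Difference: 30.288 − 26.603 = 3.685px

3.7px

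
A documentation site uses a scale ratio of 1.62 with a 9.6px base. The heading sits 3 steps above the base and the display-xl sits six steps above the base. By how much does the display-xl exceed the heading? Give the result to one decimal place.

132.7px

Step 3: 9.6 × 1.62³ = 40.815px
Step 6: 9.6 × 1.62⁶ = 173.525px
Difference: 173.525 − 40.815 = 132.710px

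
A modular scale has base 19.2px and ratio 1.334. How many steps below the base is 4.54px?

1.334ⁿ = 19.2 / 4.54 = 4.2291
n = ln(4.2291) / ln(1.334) = 1.4420 / 0.2882 ≈ 5.00

5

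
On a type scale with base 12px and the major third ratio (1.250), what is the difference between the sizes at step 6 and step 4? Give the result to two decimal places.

Step 4: 12.0 × 1.250⁴ = 29.2969px
Step 6: 12.0 × 1.250⁶ = 45.7764px
Difference: 45.7764 − 29.2969 = 16.4795px

16.48px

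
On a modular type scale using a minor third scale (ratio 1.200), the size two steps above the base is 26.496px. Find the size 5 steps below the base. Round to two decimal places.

7.39px

Moving from step +2 to step -5 is 7 steps down, so divide by r⁷.
26.496 ÷ 1.200⁷ = 26.496 ÷ 3.58318 ≈ 7.395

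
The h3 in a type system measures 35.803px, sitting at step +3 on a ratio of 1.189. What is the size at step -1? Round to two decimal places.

The gap is -1 − (3) = -4 steps, so the factor is 1.189^-4.
35.803 ÷ 1.189⁴ = 35.803 ÷ 1.99861 ≈ 17.914

17.91px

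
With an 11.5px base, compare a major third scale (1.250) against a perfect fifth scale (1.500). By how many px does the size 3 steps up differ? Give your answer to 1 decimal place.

16.4px

Major third: 11.5 × 1.250³ = 22.461px
Perfect fifth: 11.5 × 1.500³ = 38.812px
Difference: 38.812 − 22.461 = 16.351px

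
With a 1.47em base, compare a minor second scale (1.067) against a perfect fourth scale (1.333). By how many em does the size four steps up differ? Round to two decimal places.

2.74em

Minor second: 1.47 × 1.067⁴ = 1.9054em
Perfect fourth: 1.47 × 1.333⁴ = 4.6413em
Difference: 4.6413 − 1.9054 = 2.7359em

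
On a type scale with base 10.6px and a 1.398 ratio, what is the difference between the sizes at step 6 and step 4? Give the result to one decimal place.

Step 4: 10.6 × 1.398⁴ = 40.489px
Step 6: 10.6 × 1.398⁶ = 79.131px
Difference: 79.131 − 40.489 = 38.642px

38.6px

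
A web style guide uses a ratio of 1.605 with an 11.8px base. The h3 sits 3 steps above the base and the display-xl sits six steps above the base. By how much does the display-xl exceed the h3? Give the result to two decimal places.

Step 3: 11.8 × 1.605³ = 48.7873px
Step 6: 11.8 × 1.605⁶ = 201.7122px
Difference: 201.7122 − 48.7873 = 152.9249px

152.92px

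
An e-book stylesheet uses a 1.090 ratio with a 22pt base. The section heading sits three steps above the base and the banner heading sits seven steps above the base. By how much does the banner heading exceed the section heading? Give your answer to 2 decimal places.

Step 3: 22.0 × 1.090³ = 28.4906pt
Step 7: 22.0 × 1.090⁷ = 40.2169pt
Difference: 40.2169 − 28.4906 = 11.7263pt

11.73pt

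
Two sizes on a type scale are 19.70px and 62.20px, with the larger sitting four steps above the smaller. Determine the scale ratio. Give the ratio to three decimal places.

1.333

The ratio satisfies 19.70 × r⁴ = 62.20, so r = (62.20 / 19.70)^(1/4).
r = 3.1574^(1/4) ≈ 1.3330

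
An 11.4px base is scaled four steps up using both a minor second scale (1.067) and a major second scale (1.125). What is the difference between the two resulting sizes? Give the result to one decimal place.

3.5px

Minor second: 11.4 × 1.067⁴ = 14.776px
Major second: 11.4 × 1.125⁴ = 18.261px
Difference: 18.261 − 14.776 = 3.485px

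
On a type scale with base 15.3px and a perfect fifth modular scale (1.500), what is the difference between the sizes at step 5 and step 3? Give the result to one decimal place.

64.5px

Step 3: 15.3 × 1.500³ = 51.638px
Step 5: 15.3 × 1.500⁵ = 116.184px
Difference: 116.184 − 51.638 = 64.546px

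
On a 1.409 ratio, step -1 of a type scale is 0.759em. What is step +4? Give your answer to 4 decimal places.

4.2150em

Moving from step -1 to step +4 is 5 steps up, so multiply by r⁵.
0.759 × 1.409⁵ = 0.759 × 5.55335 ≈ 4.2150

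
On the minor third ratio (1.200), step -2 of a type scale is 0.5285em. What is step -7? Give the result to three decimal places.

0.5285 ÷ 1.200⁵ = 0.5285 ÷ 2.48832 ≈ 0.212

0.212em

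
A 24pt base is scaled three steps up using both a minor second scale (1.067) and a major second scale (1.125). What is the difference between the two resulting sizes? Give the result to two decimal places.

5.02pt

Minor second: 24.0 × 1.067³ = 29.1544pt
Major second: 24.0 × 1.125³ = 34.1719pt
Difference: 34.1719 − 29.1544 = 5.0175pt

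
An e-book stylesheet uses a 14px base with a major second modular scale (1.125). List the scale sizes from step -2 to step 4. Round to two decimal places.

Step -2: 14.0 ÷ 1.125² = 11.06
Step -1: 14.0 ÷ 1.125 = 12.44
Step 0: 14px
Step 1: 14.0 × 1.125 = 15.75
Step 2: 14.0 × 1.125² = 17.72
Step 3: 14.0 × 1.125³ = 19.93
Step 4: 14.0 × 1.125⁴ = 22.43

11.06px, 12.44px, 14.00px, 15.75px, 17.72px, 19.93px, 22.43px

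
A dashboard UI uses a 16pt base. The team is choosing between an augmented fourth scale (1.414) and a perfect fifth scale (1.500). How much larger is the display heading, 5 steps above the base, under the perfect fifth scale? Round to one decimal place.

Augmented fourth: 16.0 × 1.414⁵ = 90.441pt
Perfect fifth: 16.0 × 1.500⁵ = 121.500pt
Difference: 121.500 − 90.441 = 31.059pt

31.1pt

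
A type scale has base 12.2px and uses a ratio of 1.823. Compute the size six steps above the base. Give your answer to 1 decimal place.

447.8px

12.2 × 1.823⁶ = 12.2 × 36.70456 ≈ 447.80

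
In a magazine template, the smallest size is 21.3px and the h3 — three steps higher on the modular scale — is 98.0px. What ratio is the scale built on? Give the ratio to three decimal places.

1.663

r³ = 98.0 / 21.3, so r = (98.0/21.3)^(1/3).
r = 4.6009^(1/3) ≈ 1.6632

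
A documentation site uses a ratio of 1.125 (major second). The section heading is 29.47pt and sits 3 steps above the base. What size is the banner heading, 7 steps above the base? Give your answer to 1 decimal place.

29.47 × 1.125⁴ = 29.47 × 1.60181 ≈ 47.205

47.2pt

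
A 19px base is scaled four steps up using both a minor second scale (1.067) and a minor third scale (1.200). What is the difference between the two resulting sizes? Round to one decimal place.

Minor second: 19.0 × 1.067⁴ = 24.627px
Minor third: 19.0 × 1.200⁴ = 39.398px
Difference: 39.398 − 24.627 = 14.771px

14.8px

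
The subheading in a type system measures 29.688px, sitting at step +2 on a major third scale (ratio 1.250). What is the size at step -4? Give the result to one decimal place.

29.688 ÷ 1.250⁶ = 29.688 ÷ 3.81470 ≈ 7.783

7.8px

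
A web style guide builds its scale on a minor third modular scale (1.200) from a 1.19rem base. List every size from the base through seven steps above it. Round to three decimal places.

Step 0: 1.19rem
Step 1: 1.19 × 1.200 = 1.428
Step 2: 1.19 × 1.200² = 1.714
Step 3: 1.19 × 1.200³ = 2.056
Step 4: 1.19 × 1.200⁴ = 2.468
Step 5: 1.19 × 1.200⁵ = 2.961
Step 6: 1.19 × 1.200⁶ = 3.553
Step 7: 1.19 × 1.200⁷ = 4.264

1.190rem, 1.428rem, 1.714rem, 2.056rem, 2.468rem, 2.961rem, 3.553rem, 4.264rem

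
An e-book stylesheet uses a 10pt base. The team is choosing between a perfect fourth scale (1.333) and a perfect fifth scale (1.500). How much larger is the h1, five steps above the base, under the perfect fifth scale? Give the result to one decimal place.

Perfect fourth: 10.0 × 1.333⁵ = 42.087pt
Perfect fifth: 10.0 × 1.500⁵ = 75.938pt
Difference: 75.938 − 42.087 = 33.851pt

33.9pt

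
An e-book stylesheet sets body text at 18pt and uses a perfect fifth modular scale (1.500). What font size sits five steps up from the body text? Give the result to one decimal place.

A modular type scale is a geometric sequence: sizeₙ = base × rⁿ.
18.0 × 1.500⁵ = 18.0 × 7.59375 ≈ 136.69

136.7pt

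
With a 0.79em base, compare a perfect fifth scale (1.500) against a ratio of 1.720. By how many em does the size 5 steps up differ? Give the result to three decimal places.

Perfect fifth: 0.79 × 1.500⁵ = 5.99906em
At 1.720: 0.79 × 1.720⁵ = 11.89240em
Difference: 11.89240 − 5.99906 = 5.89334em

5.893em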